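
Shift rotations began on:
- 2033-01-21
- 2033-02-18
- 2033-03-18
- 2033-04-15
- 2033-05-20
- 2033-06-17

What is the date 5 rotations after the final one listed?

These are Fridays at 28- or 35-day spacing (28, 28, 28, 35, 28).
The pattern: 3rd Friday of the month.
3rd Friday of July 2033: 2033-07-15.
3rd Friday of August 2033: 2033-08-19.
3rd Friday of September 2033: 2033-09-16.
October 2033 — 3rd Friday is 2033-10-21.
November 2033 — 3rd Friday is 2033-11-18.

2033-11-18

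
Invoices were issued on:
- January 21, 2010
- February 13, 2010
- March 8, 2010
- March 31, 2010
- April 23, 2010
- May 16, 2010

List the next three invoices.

June 8, 2010; July 1, 2010; July 24, 2010

The spacing is 23, 23, 23, 23, 23 days — always 23 days.
May 16, 2010 + 23 days = June 8, 2010.
June 8, 2010 + 23 days = July 1, 2010.
July 1, 2010 + 23 days = July 24, 2010.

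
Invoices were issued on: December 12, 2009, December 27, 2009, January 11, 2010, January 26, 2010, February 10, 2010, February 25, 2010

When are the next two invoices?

Gaps between consecutive events: 15, 15, 15, 15, 15 days — a constant 15-day interval.
February 25, 2010 + 15 days = March 12, 2010.
March 12, 2010 + 15 days = March 27, 2010.

March 12, 2010; March 27, 2010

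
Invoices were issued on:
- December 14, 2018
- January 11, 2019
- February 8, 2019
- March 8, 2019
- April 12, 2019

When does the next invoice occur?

These are Fridays at 28- or 35-day spacing (28, 28, 28, 35).
The pattern: 2nd Friday of the month.
May 2019 — 2nd Friday is May 10, 2019.

May 10, 2019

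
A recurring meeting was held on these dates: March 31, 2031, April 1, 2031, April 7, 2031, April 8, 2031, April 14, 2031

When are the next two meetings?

April 15, 2031; April 21, 2031

Every event lands on a Monday or Tuesday (gaps cycle 1, 6, 1, 6).
So the schedule is: every Monday and Tuesday.
The following Tuesday is April 15, 2031.
Next Monday: April 21, 2031.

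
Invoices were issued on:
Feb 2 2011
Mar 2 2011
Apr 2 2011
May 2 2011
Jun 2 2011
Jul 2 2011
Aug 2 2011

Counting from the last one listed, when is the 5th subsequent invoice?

Gaps: 28, 31, 30, 31, 30, 31 days — not constant. Every event is on the 2nd of the month.
Pattern: the 2nd of each month.
Next: September 2011 → Sep 2 2011.
Next: October 2011 → Oct 2 2011.
Next: November 2011 → Nov 2 2011.
Next: December 2011 → Dec 2 2011.
Next: January 2012 → Jan 2 2012.

Jan 2 2012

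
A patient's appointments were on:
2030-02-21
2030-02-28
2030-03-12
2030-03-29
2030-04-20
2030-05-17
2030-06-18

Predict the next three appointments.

The spacing grows by 5 each time: 7, 12, 17, 22, 27, 32 days.
Next gap: 37 days. 2030-06-18 + 37 days = 2030-07-25.
Next gap: 42 days. 2030-07-25 + 42 days = 2030-09-05.
Next gap: 47 days. 2030-09-05 + 47 days = 2030-10-22.

2030-07-25, 2030-09-05, 2030-10-22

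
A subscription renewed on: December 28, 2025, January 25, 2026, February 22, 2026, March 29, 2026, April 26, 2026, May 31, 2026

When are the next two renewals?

June 28, 2026; July 26, 2026

All Sundays; the gaps (28, 28, 35, 28, 35) vary with month length.
This is the last Sunday of each month.
Last Sunday of June 2026: June 28, 2026.
July 2026 ends with Sunday July 26, 2026.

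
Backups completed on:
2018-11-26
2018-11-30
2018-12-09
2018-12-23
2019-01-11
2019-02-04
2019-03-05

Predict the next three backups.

The spacing grows by 5 each time: 4, 9, 14, 19, 24, 29 days.
Next gap: 34 days. 2019-03-05 + 34 days = 2019-04-08.
Next gap: 39 days. 2019-04-08 + 39 days = 2019-05-17.
Next gap: 44 days. 2019-05-17 + 44 days = 2019-06-30.

2019-04-08, 2019-05-17, 2019-06-30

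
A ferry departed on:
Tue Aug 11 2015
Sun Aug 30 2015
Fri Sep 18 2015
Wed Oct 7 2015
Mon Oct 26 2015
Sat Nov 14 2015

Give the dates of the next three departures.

Every event comes 19 days after the last (19, 19, 19, 19, 19).
Sat Nov 14 2015 + 19 days = Thu Dec 3 2015.
Thu Dec 3 2015 + 19 days = Tue Dec 22 2015.
Tue Dec 22 2015 + 19 days = Sun Jan 10 2016.

Thu Dec 3 2015, Tue Dec 22 2015, Sun Jan 10 2016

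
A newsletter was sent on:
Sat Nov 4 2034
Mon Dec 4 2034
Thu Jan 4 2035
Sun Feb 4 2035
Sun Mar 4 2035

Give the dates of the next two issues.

Gaps: 30, 31, 31, 28 days — not constant. Every event is on the 4th of the month.
Pattern: the 4th of each month.
Next: April 2035 → Wed Apr 4 2035.
Next: May 2035 → Fri May 4 2035.

Wed Apr 4 2035, Fri May 4 2035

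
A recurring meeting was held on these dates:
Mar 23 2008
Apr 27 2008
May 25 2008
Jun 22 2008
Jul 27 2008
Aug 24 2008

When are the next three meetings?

Gaps: 35, 28, 28, 35, 28 days — a mix of 28 and 35. Every date is a Sunday.
Each is the 4th Sunday of its month.
4th Sunday of September 2008: Sep 28 2008.
October 2008 — 4th Sunday is Oct 26 2008.
November 2008 — 4th Sunday is Nov 23 2008.

Sep 28 2008, Oct 26 2008, Nov 23 2008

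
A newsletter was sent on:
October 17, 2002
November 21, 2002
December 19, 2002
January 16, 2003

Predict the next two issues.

Gaps: 35, 28, 28 days — a mix of 28 and 35. Every date is a Thursday.
Each is the 3rd Thursday of its month.
3rd Thursday of February 2003: February 20, 2003.
March 2003 — 3rd Thursday is March 20, 2003.

February 20, 2003; March 20, 2003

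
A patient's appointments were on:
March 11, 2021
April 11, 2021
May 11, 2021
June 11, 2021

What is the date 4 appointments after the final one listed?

October 11, 2021

The day-of-month is always 11 (31, 30, 31 days between events).
So this recurs on the 11th of each month.
Next: July 2021 → July 11, 2021.
Next: August 2021 → August 11, 2021.
September 2021: September 11, 2021.
October 2021: October 11, 2021.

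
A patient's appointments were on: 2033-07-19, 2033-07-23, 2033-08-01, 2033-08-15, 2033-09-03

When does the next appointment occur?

Gaps: 4, 9, 14, 19 days — each gap is 5 larger than the previous one.
Next gap: 24 days. 2033-09-03 + 24 days = 2033-09-27.

2033-09-27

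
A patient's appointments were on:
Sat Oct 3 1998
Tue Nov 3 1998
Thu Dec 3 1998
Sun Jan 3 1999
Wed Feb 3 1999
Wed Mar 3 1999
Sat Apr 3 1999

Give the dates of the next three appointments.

Gaps: 31, 30, 31, 31, 28, 31 days — not constant. Every event is on the 3rd of the month.
Pattern: the 3rd of each month.
Next: May 1999 → Mon May 3 1999.
Next: June 1999 → Thu Jun 3 1999.
Next: July 1999 → Sat Jul 3 1999.

Mon May 3 1999, Thu Jun 3 1999, Sat Jul 3 1999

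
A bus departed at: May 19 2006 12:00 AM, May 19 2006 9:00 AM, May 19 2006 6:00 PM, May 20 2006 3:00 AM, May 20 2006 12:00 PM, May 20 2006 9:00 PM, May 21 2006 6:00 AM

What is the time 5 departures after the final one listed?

May 23 2006 3:00 AM

The interval is a steady 9 hours (9, 9, 9, 9, 9, 9).
May 21 2006 6:00 AM + 9 h = May 21 2006 3:00 PM.
May 21 2006 3:00 PM + 9 h = May 22 2006 12:00 AM.
May 22 2006 12:00 AM + 9 h = May 22 2006 9:00 AM.
May 22 2006 9:00 AM + 9 h = May 22 2006 6:00 PM.
May 22 2006 6:00 PM + 9 h = May 23 2006 3:00 AM.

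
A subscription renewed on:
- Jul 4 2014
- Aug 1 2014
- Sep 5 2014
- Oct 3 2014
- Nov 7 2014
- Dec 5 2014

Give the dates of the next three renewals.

Jan 2 2015, Feb 6 2015, Mar 6 2015

These are Fridays at 28- or 35-day spacing (28, 35, 28, 35, 28).
The pattern: 1st Friday of the month.
1st Friday of January 2015: Jan 2 2015.
1st Friday of February 2015: Feb 6 2015.
March 2015 — 1st Friday is Mar 6 2015.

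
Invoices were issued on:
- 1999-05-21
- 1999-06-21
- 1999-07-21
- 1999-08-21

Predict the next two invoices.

The day-of-month is always 21 (31, 30, 31 days between events).
So this recurs on the 21st of each month.
September 1999: 1999-09-21.
Next: October 1999 → 1999-10-21.

1999-09-21, 1999-10-21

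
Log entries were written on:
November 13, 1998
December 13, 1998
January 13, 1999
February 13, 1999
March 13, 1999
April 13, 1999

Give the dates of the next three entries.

May 13, 1999; June 13, 1999; July 13, 1999

The day-of-month is always 13 (30, 31, 31, 28, 31 days between events).
So this recurs on the 13th of each month.
May 1999: May 13, 1999.
Next: June 1999 → June 13, 1999.
July 1999: July 13, 1999.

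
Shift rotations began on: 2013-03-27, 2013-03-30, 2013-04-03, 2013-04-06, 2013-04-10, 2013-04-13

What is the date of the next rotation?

Gaps: 3, 4, 3, 4, 3 days — not constant, but cyclic with period 2.
The events fall on every Wednesday and Saturday.
The following Wednesday is 2013-04-17.

2013-04-17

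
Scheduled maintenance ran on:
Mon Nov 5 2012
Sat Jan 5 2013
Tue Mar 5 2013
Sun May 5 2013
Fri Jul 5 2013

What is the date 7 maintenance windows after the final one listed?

The day-of-month is always 5 (61, 59, 61, 61 days between events).
So this recurs on the 5th of every 2 months.
Next: September 2013 → Thu Sep 5 2013.
November 2013: Tue Nov 5 2013.
Next: January 2014 → Sun Jan 5 2014.
Next: March 2014 → Wed Mar 5 2014.
Next: May 2014 → Mon May 5 2014.
Next: July 2014 → Sat Jul 5 2014.
September 2014: Fri Sep 5 2014.

Fri Sep 5 2014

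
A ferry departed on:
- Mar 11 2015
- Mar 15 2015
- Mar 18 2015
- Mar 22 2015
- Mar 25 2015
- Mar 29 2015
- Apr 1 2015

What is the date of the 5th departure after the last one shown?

Apr 19 2015

Gaps: 4, 3, 4, 3, 4, 3 days — not constant, but cyclic with period 2.
The events fall on every Wednesday and Sunday.
The following Sunday is Apr 5 2015.
Next Wednesday: Apr 8 2015.
Next Sunday: Apr 12 2015.
The following Wednesday is Apr 15 2015.
Next Sunday: Apr 19 2015.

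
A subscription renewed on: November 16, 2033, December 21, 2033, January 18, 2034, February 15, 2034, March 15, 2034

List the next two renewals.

Gaps: 35, 28, 28, 28 days — a mix of 28 and 35. Every date is a Wednesday.
Each is the 3rd Wednesday of its month.
3rd Wednesday of April 2034: April 19, 2034.
3rd Wednesday of May 2034: May 17, 2034.

April 19, 2034; May 17, 2034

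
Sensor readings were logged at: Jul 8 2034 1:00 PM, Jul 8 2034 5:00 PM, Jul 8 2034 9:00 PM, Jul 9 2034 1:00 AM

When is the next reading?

Jul 9 2034 5:00 AM

Spacing: 4, 4, 4 h — constant 4 h.
Jul 9 2034 1:00 AM + 4 h = Jul 9 2034 5:00 AM.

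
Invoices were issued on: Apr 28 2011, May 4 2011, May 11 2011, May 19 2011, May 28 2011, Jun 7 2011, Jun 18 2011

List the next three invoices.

Jun 30 2011, Jul 13 2011, Jul 27 2011

Intervals are 6, 7, 8, 9, 10, 11 days — an arithmetic progression with common difference 1.
Next gap: 12 days. Jun 18 2011 + 12 days = Jun 30 2011.
Next gap: 13 days. Jun 30 2011 + 13 days = Jul 13 2011.
Next gap: 14 days. Jul 13 2011 + 14 days = Jul 27 2011.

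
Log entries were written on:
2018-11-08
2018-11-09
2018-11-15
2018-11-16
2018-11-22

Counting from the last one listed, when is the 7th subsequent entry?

2018-12-14

The gap pattern 1, 6, 1, 6 repeats every 2 events.
These are the Thursdays and Fridays of each week.
The following Friday is 2018-11-23.
The following Thursday is 2018-11-29.
The following Friday is 2018-11-30.
The following Thursday is 2018-12-06.
Next Friday: 2018-12-07.
The following Thursday is 2018-12-13.
The following Friday is 2018-12-14.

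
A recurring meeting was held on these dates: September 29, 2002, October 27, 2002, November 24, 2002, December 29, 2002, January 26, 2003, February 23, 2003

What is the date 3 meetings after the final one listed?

These are Sundays with 28, 28, 35, 28, 28-day gaps.
Each is the final Sunday of its month — September 29, 2002 is past the 28th, so '4th Sunday' doesn't fit.
March 2003 ends with Sunday March 30, 2003.
Last Sunday of April 2003: April 27, 2003.
Last Sunday of May 2003: May 25, 2003.

May 25, 2003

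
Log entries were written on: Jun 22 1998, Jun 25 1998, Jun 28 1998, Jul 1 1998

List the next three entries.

Every event comes 3 days after the last (3, 3, 3).
Jul 1 1998 + 3 days = Jul 4 1998.
Jul 4 1998 + 3 days = Jul 7 1998.
Jul 7 1998 + 3 days = Jul 10 1998.

Jul 4 1998, Jul 7 1998, Jul 10 1998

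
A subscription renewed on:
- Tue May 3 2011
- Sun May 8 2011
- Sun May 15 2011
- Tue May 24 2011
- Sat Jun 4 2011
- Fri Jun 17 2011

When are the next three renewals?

Sat Jul 2 2011, Tue Jul 19 2011, Sun Aug 7 2011

Intervals are 5, 7, 9, 11, 13 days — an arithmetic progression with common difference 2.
Next gap: 15 days. Fri Jun 17 2011 + 15 days = Sat Jul 2 2011.
Next gap: 17 days. Sat Jul 2 2011 + 17 days = Tue Jul 19 2011.
Next gap: 19 days. Tue Jul 19 2011 + 19 days = Sun Aug 7 2011.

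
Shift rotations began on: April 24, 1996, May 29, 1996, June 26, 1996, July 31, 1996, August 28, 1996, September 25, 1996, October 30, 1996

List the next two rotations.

All Wednesdays; the gaps (35, 28, 35, 28, 28, 35) vary with month length.
This is the last Wednesday of each month.
Last Wednesday of November 1996: November 27, 1996.
December 1996 ends with Wednesday December 25, 1996.

November 27, 1996; December 25, 1996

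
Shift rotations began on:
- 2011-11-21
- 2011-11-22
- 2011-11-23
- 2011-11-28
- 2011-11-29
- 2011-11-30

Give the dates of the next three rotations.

2011-12-05, 2011-12-06, 2011-12-07

Every event lands on a Monday or Tuesday or Wednesday (gaps cycle 1, 1, 5, 1, 1).
So the schedule is: every Monday, Tuesday and Wednesday.
The following Monday is 2011-12-05.
Next Tuesday: 2011-12-06.
Next Wednesday: 2011-12-07.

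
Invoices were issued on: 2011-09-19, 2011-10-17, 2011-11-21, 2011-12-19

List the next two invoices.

2012-01-16, 2012-02-20

These are Mondays at 28- or 35-day spacing (28, 35, 28).
The pattern: 3rd Monday of the month.
3rd Monday of January 2012: 2012-01-16.
3rd Monday of February 2012: 2012-02-20.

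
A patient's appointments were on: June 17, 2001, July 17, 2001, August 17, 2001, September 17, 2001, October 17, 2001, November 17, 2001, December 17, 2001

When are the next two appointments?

Gaps: 30, 31, 31, 30, 31, 30 days — not constant. Every event is on the 17th of the month.
Pattern: the 17th of each month.
Next: January 2002 → January 17, 2002.
February 2002: February 17, 2002.

January 17, 2002; February 17, 2002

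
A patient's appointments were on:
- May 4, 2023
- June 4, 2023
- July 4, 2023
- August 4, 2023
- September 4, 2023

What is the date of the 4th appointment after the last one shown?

January 4, 2024

The day-of-month is always 4 (31, 30, 31, 31 days between events).
So this recurs on the 4th of each month.
October 2023: October 4, 2023.
Next: November 2023 → November 4, 2023.
December 2023: December 4, 2023.
Next: January 2024 → January 4, 2024.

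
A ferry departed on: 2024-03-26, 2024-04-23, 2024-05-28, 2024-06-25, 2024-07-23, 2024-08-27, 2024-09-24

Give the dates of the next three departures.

2024-10-22, 2024-11-26, 2024-12-24

All dates are Tuesdays, 28, 35, 28, 28, 35, 28 days apart.
Specifically, the 4th Tuesday of each month.
4th Tuesday of October 2024: 2024-10-22.
4th Tuesday of November 2024: 2024-11-26.
4th Tuesday of December 2024: 2024-12-24.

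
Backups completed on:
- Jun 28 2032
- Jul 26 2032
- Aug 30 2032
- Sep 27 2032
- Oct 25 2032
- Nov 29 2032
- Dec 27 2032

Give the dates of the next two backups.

Jan 31 2033, Feb 28 2033

These are Mondays with 28, 35, 28, 28, 35, 28-day gaps.
Each is the final Monday of its month — Aug 30 2032 is past the 28th, so '4th Monday' doesn't fit.
January 2033 ends with Monday Jan 31 2033.
Last Monday of February 2033: Feb 28 2033.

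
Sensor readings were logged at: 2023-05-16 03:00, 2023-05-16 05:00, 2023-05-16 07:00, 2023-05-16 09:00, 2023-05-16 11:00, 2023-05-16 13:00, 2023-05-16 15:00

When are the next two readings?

Gaps: 2, 2, 2, 2, 2, 2 hours — each event is 2 hours after the previous one.
2023-05-16 15:00 + 2 h = 2023-05-16 17:00.
2023-05-16 17:00 + 2 h = 2023-05-16 19:00.

2023-05-16 17:00, 2023-05-16 19:00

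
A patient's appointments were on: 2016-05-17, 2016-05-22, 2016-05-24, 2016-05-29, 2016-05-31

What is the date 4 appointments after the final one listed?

2016-06-14

The gap pattern 5, 2, 5, 2 repeats every 2 events.
These are the Tuesdays and Sundays of each week.
The following Sunday is 2016-06-05.
Next Tuesday: 2016-06-07.
Next Sunday: 2016-06-12.
Next Tuesday: 2016-06-14.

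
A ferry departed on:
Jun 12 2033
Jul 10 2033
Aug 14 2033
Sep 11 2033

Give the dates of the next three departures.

These are Sundays at 28- or 35-day spacing (28, 35, 28).
The pattern: 2nd Sunday of the month.
2nd Sunday of October 2033: Oct 9 2033.
November 2033 — 2nd Sunday is Nov 13 2033.
December 2033 — 2nd Sunday is Dec 11 2033.

Oct 9 2033, Nov 13 2033, Dec 11 2033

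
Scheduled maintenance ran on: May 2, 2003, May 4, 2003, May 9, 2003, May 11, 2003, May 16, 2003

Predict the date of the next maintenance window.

May 18, 2003

The gap pattern 2, 5, 2, 5 repeats every 2 events.
These are the Fridays and Sundays of each week.
Next Sunday: May 18, 2003.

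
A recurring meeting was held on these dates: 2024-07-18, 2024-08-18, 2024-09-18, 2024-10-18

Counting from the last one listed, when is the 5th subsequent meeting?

2025-03-18

Gaps: 31, 31, 30 days — not constant. Every event is on the 18th of the month.
Pattern: the 18th of each month.
Next: November 2024 → 2024-11-18.
Next: December 2024 → 2024-12-18.
January 2025: 2025-01-18.
Next: February 2025 → 2025-02-18.
March 2025: 2025-03-18.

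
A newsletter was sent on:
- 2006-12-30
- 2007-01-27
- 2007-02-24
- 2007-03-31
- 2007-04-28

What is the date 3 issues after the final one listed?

2007-07-28

All Saturdays; the gaps (28, 28, 35, 28) vary with month length.
This is the last Saturday of each month.
May 2007 ends with Saturday 2007-05-26.
June 2007 ends with Saturday 2007-06-30.
Last Saturday of July 2007: 2007-07-28.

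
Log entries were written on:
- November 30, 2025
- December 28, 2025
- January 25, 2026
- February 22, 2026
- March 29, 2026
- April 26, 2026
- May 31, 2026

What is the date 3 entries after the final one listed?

August 30, 2026

These are Sundays with 28, 28, 28, 35, 28, 35-day gaps.
Each is the final Sunday of its month — November 30, 2025 is past the 28th, so '4th Sunday' doesn't fit.
June 2026 ends with Sunday June 28, 2026.
July 2026 ends with Sunday July 26, 2026.
Last Sunday of August 2026: August 30, 2026.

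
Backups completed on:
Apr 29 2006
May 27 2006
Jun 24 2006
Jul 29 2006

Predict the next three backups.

Aug 26 2006, Sep 30 2006, Oct 28 2006

These are Saturdays with 28, 28, 35-day gaps.
Each is the final Saturday of its month — Apr 29 2006 is past the 28th, so '4th Saturday' doesn't fit.
Last Saturday of August 2006: Aug 26 2006.
September 2006 ends with Saturday Sep 30 2006.
October 2006 ends with Saturday Oct 28 2006.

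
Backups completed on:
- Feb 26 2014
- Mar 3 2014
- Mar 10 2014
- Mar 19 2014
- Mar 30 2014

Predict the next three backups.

Gaps: 5, 7, 9, 11 days — each gap is 2 larger than the previous one.
Next gap: 13 days. Mar 30 2014 + 13 days = Apr 12 2014.
Next gap: 15 days. Apr 12 2014 + 15 days = Apr 27 2014.
Next gap: 17 days. Apr 27 2014 + 17 days = May 14 2014.

Apr 12 2014, Apr 27 2014, May 14 2014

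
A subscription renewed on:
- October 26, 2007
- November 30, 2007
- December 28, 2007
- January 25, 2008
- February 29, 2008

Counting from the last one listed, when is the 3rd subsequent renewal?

May 30, 2008

Every date is a Friday; gaps 35, 28, 28, 35 days.
Each is the last Friday of its month (at least one falls on the 29th or later, ruling out '4th Friday').
March 2008 ends with Friday March 28, 2008.
Last Friday of April 2008: April 25, 2008.
Last Friday of May 2008: May 30, 2008.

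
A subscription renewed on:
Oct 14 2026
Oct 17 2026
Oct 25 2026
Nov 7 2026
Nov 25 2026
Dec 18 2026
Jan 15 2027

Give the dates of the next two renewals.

Gaps: 3, 8, 13, 18, 23, 28 days — each gap is 5 larger than the previous one.
Next gap: 33 days. Jan 15 2027 + 33 days = Feb 17 2027.
Next gap: 38 days. Feb 17 2027 + 38 days = Mar 27 2027.

Feb 17 2027, Mar 27 2027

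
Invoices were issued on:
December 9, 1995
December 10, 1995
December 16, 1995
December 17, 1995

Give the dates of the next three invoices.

Gaps: 1, 6, 1 days — not constant, but cyclic with period 2.
The events fall on every Saturday and Sunday.
Next Saturday: December 23, 1995.
Next Sunday: December 24, 1995.
The following Saturday is December 30, 1995.

December 23, 1995; December 24, 1995; December 30, 1995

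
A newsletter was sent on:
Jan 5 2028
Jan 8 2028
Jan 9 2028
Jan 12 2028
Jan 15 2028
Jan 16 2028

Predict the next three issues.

Every event lands on a Wednesday or Saturday or Sunday (gaps cycle 3, 1, 3, 3, 1).
So the schedule is: every Wednesday, Saturday and Sunday.
The following Wednesday is Jan 19 2028.
Next Saturday: Jan 22 2028.
Next Sunday: Jan 23 2028.

Jan 19 2028, Jan 22 2028, Jan 23 2028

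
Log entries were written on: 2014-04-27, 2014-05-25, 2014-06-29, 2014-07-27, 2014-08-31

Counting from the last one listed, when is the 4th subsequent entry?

2014-12-28

Every date is a Sunday; gaps 28, 35, 28, 35 days.
Each is the last Sunday of its month (at least one falls on the 29th or later, ruling out '4th Sunday').
September 2014 ends with Sunday 2014-09-28.
October 2014 ends with Sunday 2014-10-26.
Last Sunday of November 2014: 2014-11-30.
Last Sunday of December 2014: 2014-12-28.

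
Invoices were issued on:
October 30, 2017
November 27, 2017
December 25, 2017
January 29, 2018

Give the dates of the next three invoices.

February 26, 2018; March 26, 2018; April 30, 2018

Every date is a Monday; gaps 28, 28, 35 days.
Each is the last Monday of its month (at least one falls on the 29th or later, ruling out '4th Monday').
February 2018 ends with Monday February 26, 2018.
March 2018 ends with Monday March 26, 2018.
Last Monday of April 2018: April 30, 2018.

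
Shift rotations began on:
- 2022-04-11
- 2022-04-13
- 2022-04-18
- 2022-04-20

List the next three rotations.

2022-04-25, 2022-04-27, 2022-05-02

The gap pattern 2, 5, 2 repeats every 2 events.
These are the Mondays and Wednesdays of each week.
Next Monday: 2022-04-25.
The following Wednesday is 2022-04-27.
Next Monday: 2022-05-02.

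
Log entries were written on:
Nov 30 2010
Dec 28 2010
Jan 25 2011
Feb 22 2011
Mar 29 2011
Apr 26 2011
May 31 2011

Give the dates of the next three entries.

Jun 28 2011, Jul 26 2011, Aug 30 2011

These are Tuesdays with 28, 28, 28, 35, 28, 35-day gaps.
Each is the final Tuesday of its month — Nov 30 2010 is past the 28th, so '4th Tuesday' doesn't fit.
Last Tuesday of June 2011: Jun 28 2011.
July 2011 ends with Tuesday Jul 26 2011.
August 2011 ends with Tuesday Aug 30 2011.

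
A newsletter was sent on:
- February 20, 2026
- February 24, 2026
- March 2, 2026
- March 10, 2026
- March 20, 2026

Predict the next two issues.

Intervals are 4, 6, 8, 10 days — an arithmetic progression with common difference 2.
Next gap: 12 days. March 20, 2026 + 12 days = April 1, 2026.
Next gap: 14 days. April 1, 2026 + 14 days = April 15, 2026.

April 1, 2026; April 15, 2026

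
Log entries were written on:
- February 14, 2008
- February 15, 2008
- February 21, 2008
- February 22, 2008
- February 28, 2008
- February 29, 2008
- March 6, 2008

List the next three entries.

March 7, 2008; March 13, 2008; March 14, 2008

Gaps: 1, 6, 1, 6, 1, 6 days — not constant, but cyclic with period 2.
The events fall on every Thursday and Friday.
Next Friday: March 7, 2008.
The following Thursday is March 13, 2008.
Next Friday: March 14, 2008.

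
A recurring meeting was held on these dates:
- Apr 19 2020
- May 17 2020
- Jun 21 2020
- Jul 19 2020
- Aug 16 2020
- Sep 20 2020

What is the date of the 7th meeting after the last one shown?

Apr 18 2021

All dates are Sundays, 28, 35, 28, 28, 35 days apart.
Specifically, the 3rd Sunday of each month.
3rd Sunday of October 2020: Oct 18 2020.
3rd Sunday of November 2020: Nov 15 2020.
December 2020 — 3rd Sunday is Dec 20 2020.
3rd Sunday of January 2021: Jan 17 2021.
3rd Sunday of February 2021: Feb 21 2021.
March 2021 — 3rd Sunday is Mar 21 2021.
3rd Sunday of April 2021: Apr 18 2021.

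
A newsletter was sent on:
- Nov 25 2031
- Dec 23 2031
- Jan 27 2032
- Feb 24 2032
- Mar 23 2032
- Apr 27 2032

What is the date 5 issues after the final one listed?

Sep 28 2032

All dates are Tuesdays, 28, 35, 28, 28, 35 days apart.
Specifically, the 4th Tuesday of each month.
May 2032 — 4th Tuesday is May 25 2032.
4th Tuesday of June 2032: Jun 22 2032.
July 2032 — 4th Tuesday is Jul 27 2032.
4th Tuesday of August 2032: Aug 24 2032.
September 2032 — 4th Tuesday is Sep 28 2032.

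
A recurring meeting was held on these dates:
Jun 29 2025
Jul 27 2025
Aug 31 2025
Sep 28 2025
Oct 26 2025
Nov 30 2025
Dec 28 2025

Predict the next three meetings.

Jan 25 2026, Feb 22 2026, Mar 29 2026

Every date is a Sunday; gaps 28, 35, 28, 28, 35, 28 days.
Each is the last Sunday of its month (at least one falls on the 29th or later, ruling out '4th Sunday').
January 2026 ends with Sunday Jan 25 2026.
Last Sunday of February 2026: Feb 22 2026.
Last Sunday of March 2026: Mar 29 2026.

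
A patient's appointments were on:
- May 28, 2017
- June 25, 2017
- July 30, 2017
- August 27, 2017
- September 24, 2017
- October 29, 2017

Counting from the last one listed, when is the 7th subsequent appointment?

Every date is a Sunday; gaps 28, 35, 28, 28, 35 days.
Each is the last Sunday of its month (at least one falls on the 29th or later, ruling out '4th Sunday').
November 2017 ends with Sunday November 26, 2017.
Last Sunday of December 2017: December 31, 2017.
January 2018 ends with Sunday January 28, 2018.
Last Sunday of February 2018: February 25, 2018.
March 2018 ends with Sunday March 25, 2018.
Last Sunday of April 2018: April 29, 2018.
May 2018 ends with Sunday May 27, 2018.

May 27, 2018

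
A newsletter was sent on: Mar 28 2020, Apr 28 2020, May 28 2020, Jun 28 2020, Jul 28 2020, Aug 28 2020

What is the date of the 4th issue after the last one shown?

Each date is the 28th; the gaps (31, 30, 31, 30, 31) track the month lengths.
The rule is the 28th of each month.
Next: September 2020 → Sep 28 2020.
October 2020: Oct 28 2020.
Next: November 2020 → Nov 28 2020.
Next: December 2020 → Dec 28 2020.

Dec 28 2020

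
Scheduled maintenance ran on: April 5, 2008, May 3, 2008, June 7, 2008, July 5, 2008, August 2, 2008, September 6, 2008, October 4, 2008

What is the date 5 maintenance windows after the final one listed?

March 7, 2009

These are Saturdays at 28- or 35-day spacing (28, 35, 28, 28, 35, 28).
The pattern: 1st Saturday of the month.
1st Saturday of November 2008: November 1, 2008.
1st Saturday of December 2008: December 6, 2008.
1st Saturday of January 2009: January 3, 2009.
1st Saturday of February 2009: February 7, 2009.
1st Saturday of March 2009: March 7, 2009.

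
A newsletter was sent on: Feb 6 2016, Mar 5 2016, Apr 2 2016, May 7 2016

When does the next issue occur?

All dates are Saturdays, 28, 28, 35 days apart.
Specifically, the 1st Saturday of each month.
June 2016 — 1st Saturday is Jun 4 2016.

Jun 4 2016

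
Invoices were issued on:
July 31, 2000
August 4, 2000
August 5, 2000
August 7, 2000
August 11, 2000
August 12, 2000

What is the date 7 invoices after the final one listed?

August 28, 2000

Every event lands on a Monday or Friday or Saturday (gaps cycle 4, 1, 2, 4, 1).
So the schedule is: every Monday, Friday and Saturday.
The following Monday is August 14, 2000.
The following Friday is August 18, 2000.
Next Saturday: August 19, 2000.
Next Monday: August 21, 2000.
The following Friday is August 25, 2000.
The following Saturday is August 26, 2000.
Next Monday: August 28, 2000.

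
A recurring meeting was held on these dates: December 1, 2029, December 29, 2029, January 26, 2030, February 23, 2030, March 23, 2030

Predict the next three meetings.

April 20, 2030; May 18, 2030; June 15, 2030

Every event comes 28 days after the last (28, 28, 28, 28).
March 23, 2030 + 28 days = April 20, 2030.
April 20, 2030 + 28 days = May 18, 2030.
May 18, 2030 + 28 days = June 15, 2030.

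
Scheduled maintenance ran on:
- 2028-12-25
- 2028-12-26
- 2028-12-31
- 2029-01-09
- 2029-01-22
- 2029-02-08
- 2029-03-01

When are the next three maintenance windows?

Intervals are 1, 5, 9, 13, 17, 21 days — an arithmetic progression with common difference 4.
Next gap: 25 days. 2029-03-01 + 25 days = 2029-03-26.
Next gap: 29 days. 2029-03-26 + 29 days = 2029-04-24.
Next gap: 33 days. 2029-04-24 + 33 days = 2029-05-27.

2029-03-26, 2029-04-24, 2029-05-27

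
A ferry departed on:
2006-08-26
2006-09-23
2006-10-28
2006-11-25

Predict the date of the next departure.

2006-12-23

All dates are Saturdays, 28, 35, 28 days apart.
Specifically, the 4th Saturday of each month.
December 2006 — 4th Saturday is 2006-12-23.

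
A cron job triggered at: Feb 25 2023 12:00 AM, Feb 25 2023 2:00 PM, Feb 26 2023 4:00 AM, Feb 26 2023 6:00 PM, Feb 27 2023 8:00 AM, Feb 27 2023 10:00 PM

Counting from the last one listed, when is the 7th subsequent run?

Mar 4 2023 12:00 AM

Spacing: 14, 14, 14, 14, 14 h — constant 14 h.
Feb 27 2023 10:00 PM + 14 h = Feb 28 2023 12:00 PM.
Feb 28 2023 12:00 PM + 14 h = Mar 1 2023 2:00 AM.
Mar 1 2023 2:00 AM + 14 h = Mar 1 2023 4:00 PM.
Mar 1 2023 4:00 PM + 14 h = Mar 2 2023 6:00 AM.
Mar 2 2023 6:00 AM + 14 h = Mar 2 2023 8:00 PM.
Mar 2 2023 8:00 PM + 14 h = Mar 3 2023 10:00 AM.
Mar 3 2023 10:00 AM + 14 h = Mar 4 2023 12:00 AM.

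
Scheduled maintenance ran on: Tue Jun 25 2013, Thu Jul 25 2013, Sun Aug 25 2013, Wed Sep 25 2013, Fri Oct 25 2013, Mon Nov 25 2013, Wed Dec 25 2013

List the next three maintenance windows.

The day-of-month is always 25 (30, 31, 31, 30, 31, 30 days between events).
So this recurs on the 25th of each month.
Next: January 2014 → Sat Jan 25 2014.
February 2014: Tue Feb 25 2014.
March 2014: Tue Mar 25 2014.

Sat Jan 25 2014, Tue Feb 25 2014, Tue Mar 25 2014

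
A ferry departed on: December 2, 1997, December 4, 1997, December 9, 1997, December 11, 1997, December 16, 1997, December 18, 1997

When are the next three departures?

Gaps: 2, 5, 2, 5, 2 days — not constant, but cyclic with period 2.
The events fall on every Tuesday and Thursday.
Next Tuesday: December 23, 1997.
The following Thursday is December 25, 1997.
The following Tuesday is December 30, 1997.

December 23, 1997; December 25, 1997; December 30, 1997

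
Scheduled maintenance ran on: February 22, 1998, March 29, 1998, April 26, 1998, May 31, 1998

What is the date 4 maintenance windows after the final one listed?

These are Sundays with 35, 28, 35-day gaps.
Each is the final Sunday of its month — March 29, 1998 is past the 28th, so '4th Sunday' doesn't fit.
June 1998 ends with Sunday June 28, 1998.
July 1998 ends with Sunday July 26, 1998.
Last Sunday of August 1998: August 30, 1998.
Last Sunday of September 1998: September 27, 1998.

September 27, 1998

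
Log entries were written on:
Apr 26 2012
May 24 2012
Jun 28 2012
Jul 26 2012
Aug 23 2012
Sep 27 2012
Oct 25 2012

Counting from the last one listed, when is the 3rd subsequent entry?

Jan 24 2013

Gaps: 28, 35, 28, 28, 35, 28 days — a mix of 28 and 35. Every date is a Thursday.
Each is the 4th Thursday of its month.
4th Thursday of November 2012: Nov 22 2012.
December 2012 — 4th Thursday is Dec 27 2012.
January 2013 — 4th Thursday is Jan 24 2013.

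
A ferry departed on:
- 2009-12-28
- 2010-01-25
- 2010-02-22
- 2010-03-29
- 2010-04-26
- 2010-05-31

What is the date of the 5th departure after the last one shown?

2010-10-25

These are Mondays with 28, 28, 35, 28, 35-day gaps.
Each is the final Monday of its month — 2010-03-29 is past the 28th, so '4th Monday' doesn't fit.
June 2010 ends with Monday 2010-06-28.
July 2010 ends with Monday 2010-07-26.
Last Monday of August 2010: 2010-08-30.
Last Monday of September 2010: 2010-09-27.
October 2010 ends with Monday 2010-10-25.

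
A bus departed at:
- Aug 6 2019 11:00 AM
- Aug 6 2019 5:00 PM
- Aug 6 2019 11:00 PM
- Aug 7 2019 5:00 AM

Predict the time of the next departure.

The interval is a steady 6 hours (6, 6, 6).
Aug 7 2019 5:00 AM + 6 h = Aug 7 2019 11:00 AM.

Aug 7 2019 11:00 AM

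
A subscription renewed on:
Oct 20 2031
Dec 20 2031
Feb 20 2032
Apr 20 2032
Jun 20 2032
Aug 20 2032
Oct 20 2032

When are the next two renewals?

Dec 20 2032, Feb 20 2033

Gaps: 61, 62, 60, 61, 61, 61 days — not constant. Every event is on the 20th of the month.
Pattern: the 20th of every 2 months.
December 2032: Dec 20 2032.
February 2033: Feb 20 2033.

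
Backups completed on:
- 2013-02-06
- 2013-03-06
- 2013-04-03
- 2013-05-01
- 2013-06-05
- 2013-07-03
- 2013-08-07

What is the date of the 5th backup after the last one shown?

All dates are Wednesdays, 28, 28, 28, 35, 28, 35 days apart.
Specifically, the 1st Wednesday of each month.
1st Wednesday of September 2013: 2013-09-04.
1st Wednesday of October 2013: 2013-10-02.
1st Wednesday of November 2013: 2013-11-06.
1st Wednesday of December 2013: 2013-12-04.
1st Wednesday of January 2014: 2014-01-01.

2014-01-01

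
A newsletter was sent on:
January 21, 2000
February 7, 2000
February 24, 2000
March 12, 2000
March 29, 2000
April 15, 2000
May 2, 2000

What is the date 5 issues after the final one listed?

July 26, 2000

Every event comes 17 days after the last (17, 17, 17, 17, 17, 17).
May 2, 2000 + 17 days = May 19, 2000.
May 19, 2000 + 17 days = June 5, 2000.
June 5, 2000 + 17 days = June 22, 2000.
June 22, 2000 + 17 days = July 9, 2000.
July 9, 2000 + 17 days = July 26, 2000.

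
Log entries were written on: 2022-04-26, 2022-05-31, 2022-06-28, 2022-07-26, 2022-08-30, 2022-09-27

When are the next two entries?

These are Tuesdays with 35, 28, 28, 35, 28-day gaps.
Each is the final Tuesday of its month — 2022-05-31 is past the 28th, so '4th Tuesday' doesn't fit.
Last Tuesday of October 2022: 2022-10-25.
November 2022 ends with Tuesday 2022-11-29.

2022-10-25, 2022-11-29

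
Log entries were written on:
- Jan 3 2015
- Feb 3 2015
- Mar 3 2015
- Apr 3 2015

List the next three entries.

Each date is the 3rd; the gaps (31, 28, 31) track the month lengths.
The rule is the 3rd of each month.
Next: May 2015 → May 3 2015.
Next: June 2015 → Jun 3 2015.
July 2015: Jul 3 2015.

May 3 2015, Jun 3 2015, Jul 3 2015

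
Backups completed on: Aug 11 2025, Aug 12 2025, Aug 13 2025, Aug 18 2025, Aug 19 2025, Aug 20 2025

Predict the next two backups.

Aug 25 2025, Aug 26 2025

Gaps: 1, 1, 5, 1, 1 days — not constant, but cyclic with period 3.
The events fall on every Monday, Tuesday and Wednesday.
The following Monday is Aug 25 2025.
The following Tuesday is Aug 26 2025.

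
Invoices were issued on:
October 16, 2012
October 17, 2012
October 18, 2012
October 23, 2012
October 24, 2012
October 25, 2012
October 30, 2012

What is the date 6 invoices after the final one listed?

The gap pattern 1, 1, 5, 1, 1, 5 repeats every 3 events.
These are the Tuesdays, Wednesdays and Thursdays of each week.
The following Wednesday is October 31, 2012.
The following Thursday is November 1, 2012.
The following Tuesday is November 6, 2012.
Next Wednesday: November 7, 2012.
Next Thursday: November 8, 2012.
Next Tuesday: November 13, 2012.

November 13, 2012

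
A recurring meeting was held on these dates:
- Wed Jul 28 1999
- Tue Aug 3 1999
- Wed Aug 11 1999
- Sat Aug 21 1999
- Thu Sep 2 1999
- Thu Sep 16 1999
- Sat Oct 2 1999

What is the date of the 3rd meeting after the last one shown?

Wed Dec 1 1999

Intervals are 6, 8, 10, 12, 14, 16 days — an arithmetic progression with common difference 2.
Next gap: 18 days. Sat Oct 2 1999 + 18 days = Wed Oct 20 1999.
Next gap: 20 days. Wed Oct 20 1999 + 20 days = Tue Nov 9 1999.
Next gap: 22 days. Tue Nov 9 1999 + 22 days = Wed Dec 1 1999.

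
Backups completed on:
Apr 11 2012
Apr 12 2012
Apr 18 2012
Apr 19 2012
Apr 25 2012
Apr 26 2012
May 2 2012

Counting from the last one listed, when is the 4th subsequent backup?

May 16 2012

Every event lands on a Wednesday or Thursday (gaps cycle 1, 6, 1, 6, 1, 6).
So the schedule is: every Wednesday and Thursday.
The following Thursday is May 3 2012.
Next Wednesday: May 9 2012.
Next Thursday: May 10 2012.
The following Wednesday is May 16 2012.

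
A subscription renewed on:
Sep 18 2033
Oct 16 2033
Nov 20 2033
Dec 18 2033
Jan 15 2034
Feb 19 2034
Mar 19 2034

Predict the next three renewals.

Apr 16 2034, May 21 2034, Jun 18 2034

These are Sundays at 28- or 35-day spacing (28, 35, 28, 28, 35, 28).
The pattern: 3rd Sunday of the month.
3rd Sunday of April 2034: Apr 16 2034.
May 2034 — 3rd Sunday is May 21 2034.
June 2034 — 3rd Sunday is Jun 18 2034.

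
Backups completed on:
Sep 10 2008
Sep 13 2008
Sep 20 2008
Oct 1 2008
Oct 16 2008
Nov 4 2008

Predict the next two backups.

Nov 27 2008, Dec 24 2008

Intervals are 3, 7, 11, 15, 19 days — an arithmetic progression with common difference 4.
Next gap: 23 days. Nov 4 2008 + 23 days = Nov 27 2008.
Next gap: 27 days. Nov 27 2008 + 27 days = Dec 24 2008.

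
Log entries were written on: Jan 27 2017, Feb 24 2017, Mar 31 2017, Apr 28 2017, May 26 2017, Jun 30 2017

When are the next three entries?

All Fridays; the gaps (28, 35, 28, 28, 35) vary with month length.
This is the last Friday of each month.
July 2017 ends with Friday Jul 28 2017.
Last Friday of August 2017: Aug 25 2017.
Last Friday of September 2017: Sep 29 2017.

Jul 28 2017, Aug 25 2017, Sep 29 2017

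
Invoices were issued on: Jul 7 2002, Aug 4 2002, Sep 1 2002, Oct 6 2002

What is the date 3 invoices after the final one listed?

Jan 5 2003

These are Sundays at 28- or 35-day spacing (28, 28, 35).
The pattern: 1st Sunday of the month.
November 2002 — 1st Sunday is Nov 3 2002.
1st Sunday of December 2002: Dec 1 2002.
1st Sunday of January 2003: Jan 5 2003.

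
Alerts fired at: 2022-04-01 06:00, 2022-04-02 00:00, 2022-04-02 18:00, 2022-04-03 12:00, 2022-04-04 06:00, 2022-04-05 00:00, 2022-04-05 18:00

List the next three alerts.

2022-04-06 12:00, 2022-04-07 06:00, 2022-04-08 00:00

Spacing: 18, 18, 18, 18, 18, 18 h — constant 18 h.
2022-04-05 18:00 + 18 h = 2022-04-06 12:00.
2022-04-06 12:00 + 18 h = 2022-04-07 06:00.
2022-04-07 06:00 + 18 h = 2022-04-08 00:00.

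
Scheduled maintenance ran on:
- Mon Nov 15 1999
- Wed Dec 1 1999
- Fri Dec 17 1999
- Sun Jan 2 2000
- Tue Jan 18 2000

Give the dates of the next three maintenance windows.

Every event comes 16 days after the last (16, 16, 16, 16).
Tue Jan 18 2000 + 16 days = Thu Feb 3 2000.
Thu Feb 3 2000 + 16 days = Sat Feb 19 2000.
Sat Feb 19 2000 + 16 days = Mon Mar 6 2000.

Thu Feb 3 2000, Sat Feb 19 2000, Mon Mar 6 2000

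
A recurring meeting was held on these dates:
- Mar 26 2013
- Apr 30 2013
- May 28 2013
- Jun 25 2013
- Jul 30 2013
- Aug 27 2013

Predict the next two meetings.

Sep 24 2013, Oct 29 2013

All Tuesdays; the gaps (35, 28, 28, 35, 28) vary with month length.
This is the last Tuesday of each month.
September 2013 ends with Tuesday Sep 24 2013.
October 2013 ends with Tuesday Oct 29 2013.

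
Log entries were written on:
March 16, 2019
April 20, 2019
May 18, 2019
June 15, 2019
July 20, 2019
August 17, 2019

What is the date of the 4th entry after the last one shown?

All dates are Saturdays, 35, 28, 28, 35, 28 days apart.
Specifically, the 3rd Saturday of each month.
September 2019 — 3rd Saturday is September 21, 2019.
October 2019 — 3rd Saturday is October 19, 2019.
3rd Saturday of November 2019: November 16, 2019.
3rd Saturday of December 2019: December 21, 2019.

December 21, 2019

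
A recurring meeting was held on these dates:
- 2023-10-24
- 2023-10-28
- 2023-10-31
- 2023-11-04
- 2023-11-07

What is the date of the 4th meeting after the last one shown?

2023-11-21

Gaps: 4, 3, 4, 3 days — not constant, but cyclic with period 2.
The events fall on every Tuesday and Saturday.
Next Saturday: 2023-11-11.
The following Tuesday is 2023-11-14.
The following Saturday is 2023-11-18.
The following Tuesday is 2023-11-21.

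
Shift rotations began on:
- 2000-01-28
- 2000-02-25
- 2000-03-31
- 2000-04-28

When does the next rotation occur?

Every date is a Friday; gaps 28, 35, 28 days.
Each is the last Friday of its month (at least one falls on the 29th or later, ruling out '4th Friday').
May 2000 ends with Friday 2000-05-26.

2000-05-26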